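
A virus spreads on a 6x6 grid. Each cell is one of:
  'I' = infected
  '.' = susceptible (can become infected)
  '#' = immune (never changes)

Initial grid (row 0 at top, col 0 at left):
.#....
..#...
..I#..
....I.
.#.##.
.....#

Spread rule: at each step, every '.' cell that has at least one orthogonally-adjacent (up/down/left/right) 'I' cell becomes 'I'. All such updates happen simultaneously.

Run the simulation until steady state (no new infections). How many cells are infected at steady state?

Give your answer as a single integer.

Answer: 29

Derivation:
Step 0 (initial): 2 infected
Step 1: +5 new -> 7 infected
Step 2: +7 new -> 14 infected
Step 3: +6 new -> 20 infected
Step 4: +6 new -> 26 infected
Step 5: +3 new -> 29 infected
Step 6: +0 new -> 29 infected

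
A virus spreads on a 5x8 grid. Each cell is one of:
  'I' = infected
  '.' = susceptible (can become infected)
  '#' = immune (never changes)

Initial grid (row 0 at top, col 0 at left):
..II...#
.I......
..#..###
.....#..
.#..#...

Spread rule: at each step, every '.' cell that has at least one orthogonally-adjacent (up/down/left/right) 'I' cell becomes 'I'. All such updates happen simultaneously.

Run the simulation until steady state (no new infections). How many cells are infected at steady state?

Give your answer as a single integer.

Answer: 27

Derivation:
Step 0 (initial): 3 infected
Step 1: +6 new -> 9 infected
Step 2: +6 new -> 15 infected
Step 3: +6 new -> 21 infected
Step 4: +5 new -> 26 infected
Step 5: +1 new -> 27 infected
Step 6: +0 new -> 27 infected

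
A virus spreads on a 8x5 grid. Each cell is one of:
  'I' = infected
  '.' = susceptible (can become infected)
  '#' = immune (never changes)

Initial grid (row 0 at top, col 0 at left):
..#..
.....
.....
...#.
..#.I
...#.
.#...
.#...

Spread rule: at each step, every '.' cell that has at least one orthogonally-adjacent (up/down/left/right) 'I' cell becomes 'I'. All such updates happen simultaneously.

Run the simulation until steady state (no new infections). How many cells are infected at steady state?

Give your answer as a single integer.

Step 0 (initial): 1 infected
Step 1: +3 new -> 4 infected
Step 2: +2 new -> 6 infected
Step 3: +4 new -> 10 infected
Step 4: +5 new -> 15 infected
Step 5: +6 new -> 21 infected
Step 6: +4 new -> 25 infected
Step 7: +5 new -> 30 infected
Step 8: +3 new -> 33 infected
Step 9: +1 new -> 34 infected
Step 10: +0 new -> 34 infected

Answer: 34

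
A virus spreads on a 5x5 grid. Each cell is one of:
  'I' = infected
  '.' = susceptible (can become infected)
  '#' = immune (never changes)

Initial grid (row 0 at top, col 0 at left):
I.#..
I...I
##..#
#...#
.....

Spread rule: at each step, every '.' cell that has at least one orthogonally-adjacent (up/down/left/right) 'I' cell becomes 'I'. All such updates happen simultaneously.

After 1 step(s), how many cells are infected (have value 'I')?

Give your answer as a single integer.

Answer: 7

Derivation:
Step 0 (initial): 3 infected
Step 1: +4 new -> 7 infected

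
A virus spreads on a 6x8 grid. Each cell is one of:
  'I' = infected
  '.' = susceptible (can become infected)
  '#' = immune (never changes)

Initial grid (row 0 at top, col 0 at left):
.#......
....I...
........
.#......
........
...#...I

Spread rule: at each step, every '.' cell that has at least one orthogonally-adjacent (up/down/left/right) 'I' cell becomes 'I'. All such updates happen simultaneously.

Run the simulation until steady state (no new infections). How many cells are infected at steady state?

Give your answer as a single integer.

Step 0 (initial): 2 infected
Step 1: +6 new -> 8 infected
Step 2: +10 new -> 18 infected
Step 3: +13 new -> 31 infected
Step 4: +5 new -> 36 infected
Step 5: +3 new -> 39 infected
Step 6: +3 new -> 42 infected
Step 7: +2 new -> 44 infected
Step 8: +1 new -> 45 infected
Step 9: +0 new -> 45 infected

Answer: 45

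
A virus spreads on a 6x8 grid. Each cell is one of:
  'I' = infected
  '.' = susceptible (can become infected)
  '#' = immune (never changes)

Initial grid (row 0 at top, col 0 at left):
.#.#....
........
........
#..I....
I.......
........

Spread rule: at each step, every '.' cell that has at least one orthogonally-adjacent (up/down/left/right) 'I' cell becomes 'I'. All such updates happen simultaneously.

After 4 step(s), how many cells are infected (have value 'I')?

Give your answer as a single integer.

Answer: 34

Derivation:
Step 0 (initial): 2 infected
Step 1: +6 new -> 8 infected
Step 2: +9 new -> 17 infected
Step 3: +8 new -> 25 infected
Step 4: +9 new -> 34 infected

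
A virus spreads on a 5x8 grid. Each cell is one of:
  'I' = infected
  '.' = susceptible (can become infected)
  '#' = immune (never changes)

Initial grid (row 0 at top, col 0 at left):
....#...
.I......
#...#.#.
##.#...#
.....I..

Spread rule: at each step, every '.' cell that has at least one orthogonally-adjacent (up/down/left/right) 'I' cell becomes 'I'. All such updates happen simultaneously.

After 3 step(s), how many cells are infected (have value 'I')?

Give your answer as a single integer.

Answer: 24

Derivation:
Step 0 (initial): 2 infected
Step 1: +7 new -> 9 infected
Step 2: +9 new -> 18 infected
Step 3: +6 new -> 24 infected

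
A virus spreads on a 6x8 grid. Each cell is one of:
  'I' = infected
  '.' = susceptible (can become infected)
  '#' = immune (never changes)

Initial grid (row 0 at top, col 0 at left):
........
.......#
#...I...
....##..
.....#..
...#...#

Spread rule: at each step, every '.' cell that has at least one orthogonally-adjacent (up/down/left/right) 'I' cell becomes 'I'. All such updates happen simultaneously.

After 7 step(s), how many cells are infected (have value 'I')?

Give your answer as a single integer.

Step 0 (initial): 1 infected
Step 1: +3 new -> 4 infected
Step 2: +6 new -> 10 infected
Step 3: +9 new -> 19 infected
Step 4: +8 new -> 27 infected
Step 5: +9 new -> 36 infected
Step 6: +4 new -> 40 infected
Step 7: +1 new -> 41 infected

Answer: 41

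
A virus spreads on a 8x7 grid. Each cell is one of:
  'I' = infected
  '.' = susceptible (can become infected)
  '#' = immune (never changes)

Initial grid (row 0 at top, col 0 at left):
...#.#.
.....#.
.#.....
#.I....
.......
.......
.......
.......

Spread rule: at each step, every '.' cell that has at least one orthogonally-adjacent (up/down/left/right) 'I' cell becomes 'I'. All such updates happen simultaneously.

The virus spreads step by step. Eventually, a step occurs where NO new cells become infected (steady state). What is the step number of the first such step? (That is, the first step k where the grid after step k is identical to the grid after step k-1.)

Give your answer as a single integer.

Step 0 (initial): 1 infected
Step 1: +4 new -> 5 infected
Step 2: +6 new -> 11 infected
Step 3: +10 new -> 21 infected
Step 4: +11 new -> 32 infected
Step 5: +10 new -> 42 infected
Step 6: +5 new -> 47 infected
Step 7: +3 new -> 50 infected
Step 8: +1 new -> 51 infected
Step 9: +0 new -> 51 infected

Answer: 9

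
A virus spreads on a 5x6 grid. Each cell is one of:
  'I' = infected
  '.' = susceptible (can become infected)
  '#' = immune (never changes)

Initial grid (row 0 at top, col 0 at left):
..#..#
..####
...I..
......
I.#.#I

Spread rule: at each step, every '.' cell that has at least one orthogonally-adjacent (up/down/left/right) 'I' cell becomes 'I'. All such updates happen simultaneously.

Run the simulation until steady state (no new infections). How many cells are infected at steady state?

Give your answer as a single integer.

Step 0 (initial): 3 infected
Step 1: +6 new -> 9 infected
Step 2: +7 new -> 16 infected
Step 3: +2 new -> 18 infected
Step 4: +2 new -> 20 infected
Step 5: +0 new -> 20 infected

Answer: 20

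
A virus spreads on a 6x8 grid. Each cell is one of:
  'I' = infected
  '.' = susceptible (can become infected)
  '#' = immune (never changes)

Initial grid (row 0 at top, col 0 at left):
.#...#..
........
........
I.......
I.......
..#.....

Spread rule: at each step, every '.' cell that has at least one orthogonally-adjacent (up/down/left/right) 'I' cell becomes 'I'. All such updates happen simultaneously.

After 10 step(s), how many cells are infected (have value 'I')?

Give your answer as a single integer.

Step 0 (initial): 2 infected
Step 1: +4 new -> 6 infected
Step 2: +5 new -> 11 infected
Step 3: +5 new -> 16 infected
Step 4: +5 new -> 21 infected
Step 5: +6 new -> 27 infected
Step 6: +6 new -> 33 infected
Step 7: +6 new -> 39 infected
Step 8: +3 new -> 42 infected
Step 9: +2 new -> 44 infected
Step 10: +1 new -> 45 infected

Answer: 45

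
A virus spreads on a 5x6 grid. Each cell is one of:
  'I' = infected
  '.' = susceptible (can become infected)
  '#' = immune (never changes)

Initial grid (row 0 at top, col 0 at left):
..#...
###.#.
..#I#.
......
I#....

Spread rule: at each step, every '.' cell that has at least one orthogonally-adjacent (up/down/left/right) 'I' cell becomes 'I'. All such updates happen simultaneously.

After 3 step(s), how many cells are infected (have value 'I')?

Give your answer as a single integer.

Step 0 (initial): 2 infected
Step 1: +3 new -> 5 infected
Step 2: +6 new -> 11 infected
Step 3: +5 new -> 16 infected

Answer: 16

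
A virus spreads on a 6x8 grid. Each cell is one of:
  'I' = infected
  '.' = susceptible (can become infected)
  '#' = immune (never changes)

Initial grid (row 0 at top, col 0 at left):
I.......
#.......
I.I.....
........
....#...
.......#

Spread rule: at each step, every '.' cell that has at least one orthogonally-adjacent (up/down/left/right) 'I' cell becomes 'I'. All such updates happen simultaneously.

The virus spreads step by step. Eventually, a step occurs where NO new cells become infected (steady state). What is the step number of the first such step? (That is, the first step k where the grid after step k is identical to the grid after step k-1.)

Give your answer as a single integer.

Step 0 (initial): 3 infected
Step 1: +6 new -> 9 infected
Step 2: +8 new -> 17 infected
Step 3: +8 new -> 25 infected
Step 4: +6 new -> 31 infected
Step 5: +6 new -> 37 infected
Step 6: +5 new -> 42 infected
Step 7: +3 new -> 45 infected
Step 8: +0 new -> 45 infected

Answer: 8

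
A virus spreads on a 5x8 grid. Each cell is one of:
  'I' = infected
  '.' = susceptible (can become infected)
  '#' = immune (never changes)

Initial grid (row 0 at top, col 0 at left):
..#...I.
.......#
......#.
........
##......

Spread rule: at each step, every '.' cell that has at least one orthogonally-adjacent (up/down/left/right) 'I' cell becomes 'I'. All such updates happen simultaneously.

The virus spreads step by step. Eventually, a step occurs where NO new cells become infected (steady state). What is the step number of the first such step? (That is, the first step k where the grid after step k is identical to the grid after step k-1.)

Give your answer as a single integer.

Answer: 10

Derivation:
Step 0 (initial): 1 infected
Step 1: +3 new -> 4 infected
Step 2: +2 new -> 6 infected
Step 3: +3 new -> 9 infected
Step 4: +3 new -> 12 infected
Step 5: +5 new -> 17 infected
Step 6: +6 new -> 23 infected
Step 7: +7 new -> 30 infected
Step 8: +4 new -> 34 infected
Step 9: +1 new -> 35 infected
Step 10: +0 new -> 35 infected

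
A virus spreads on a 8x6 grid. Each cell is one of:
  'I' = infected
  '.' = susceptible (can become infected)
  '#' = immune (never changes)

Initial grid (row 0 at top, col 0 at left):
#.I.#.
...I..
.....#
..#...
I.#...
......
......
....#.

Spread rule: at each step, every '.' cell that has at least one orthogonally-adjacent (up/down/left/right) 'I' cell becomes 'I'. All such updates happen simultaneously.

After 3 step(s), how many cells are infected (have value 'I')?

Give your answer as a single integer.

Step 0 (initial): 3 infected
Step 1: +8 new -> 11 infected
Step 2: +9 new -> 20 infected
Step 3: +8 new -> 28 infected

Answer: 28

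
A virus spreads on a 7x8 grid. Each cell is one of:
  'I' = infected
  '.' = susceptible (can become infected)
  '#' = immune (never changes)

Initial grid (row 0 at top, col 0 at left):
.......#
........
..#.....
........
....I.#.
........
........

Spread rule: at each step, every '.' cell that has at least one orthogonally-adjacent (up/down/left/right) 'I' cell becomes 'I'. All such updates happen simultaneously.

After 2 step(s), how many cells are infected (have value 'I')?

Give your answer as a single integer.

Step 0 (initial): 1 infected
Step 1: +4 new -> 5 infected
Step 2: +7 new -> 12 infected

Answer: 12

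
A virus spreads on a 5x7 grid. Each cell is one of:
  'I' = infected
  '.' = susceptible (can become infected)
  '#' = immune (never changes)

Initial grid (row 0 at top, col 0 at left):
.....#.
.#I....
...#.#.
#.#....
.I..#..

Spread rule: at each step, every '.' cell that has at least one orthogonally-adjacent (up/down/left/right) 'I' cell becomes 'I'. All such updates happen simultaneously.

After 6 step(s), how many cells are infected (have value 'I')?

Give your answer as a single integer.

Answer: 27

Derivation:
Step 0 (initial): 2 infected
Step 1: +6 new -> 8 infected
Step 2: +5 new -> 13 infected
Step 3: +6 new -> 19 infected
Step 4: +3 new -> 22 infected
Step 5: +3 new -> 25 infected
Step 6: +2 new -> 27 infected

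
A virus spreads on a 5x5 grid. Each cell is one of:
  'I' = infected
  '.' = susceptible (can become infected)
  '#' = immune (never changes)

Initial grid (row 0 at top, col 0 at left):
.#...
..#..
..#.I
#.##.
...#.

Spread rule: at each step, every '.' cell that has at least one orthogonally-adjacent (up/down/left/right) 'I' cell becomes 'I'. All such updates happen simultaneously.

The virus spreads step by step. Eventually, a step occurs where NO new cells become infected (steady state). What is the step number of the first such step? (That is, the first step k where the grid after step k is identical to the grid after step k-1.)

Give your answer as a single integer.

Step 0 (initial): 1 infected
Step 1: +3 new -> 4 infected
Step 2: +3 new -> 7 infected
Step 3: +1 new -> 8 infected
Step 4: +1 new -> 9 infected
Step 5: +0 new -> 9 infected

Answer: 5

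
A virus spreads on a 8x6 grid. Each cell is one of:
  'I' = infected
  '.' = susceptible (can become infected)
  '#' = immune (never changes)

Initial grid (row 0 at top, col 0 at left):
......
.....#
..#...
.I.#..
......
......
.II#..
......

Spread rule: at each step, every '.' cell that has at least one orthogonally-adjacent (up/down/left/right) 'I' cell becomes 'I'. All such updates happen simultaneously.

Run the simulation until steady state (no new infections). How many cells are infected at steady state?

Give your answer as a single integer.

Answer: 44

Derivation:
Step 0 (initial): 3 infected
Step 1: +9 new -> 12 infected
Step 2: +8 new -> 20 infected
Step 3: +6 new -> 26 infected
Step 4: +7 new -> 33 infected
Step 5: +6 new -> 39 infected
Step 6: +3 new -> 42 infected
Step 7: +2 new -> 44 infected
Step 8: +0 new -> 44 infected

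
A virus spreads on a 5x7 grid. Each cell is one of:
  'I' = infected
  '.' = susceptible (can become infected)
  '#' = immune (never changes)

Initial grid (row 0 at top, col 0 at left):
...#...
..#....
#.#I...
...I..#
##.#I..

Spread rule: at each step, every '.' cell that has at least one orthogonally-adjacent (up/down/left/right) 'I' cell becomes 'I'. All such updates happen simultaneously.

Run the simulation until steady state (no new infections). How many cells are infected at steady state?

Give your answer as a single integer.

Answer: 27

Derivation:
Step 0 (initial): 3 infected
Step 1: +5 new -> 8 infected
Step 2: +6 new -> 14 infected
Step 3: +5 new -> 19 infected
Step 4: +3 new -> 22 infected
Step 5: +3 new -> 25 infected
Step 6: +2 new -> 27 infected
Step 7: +0 new -> 27 infected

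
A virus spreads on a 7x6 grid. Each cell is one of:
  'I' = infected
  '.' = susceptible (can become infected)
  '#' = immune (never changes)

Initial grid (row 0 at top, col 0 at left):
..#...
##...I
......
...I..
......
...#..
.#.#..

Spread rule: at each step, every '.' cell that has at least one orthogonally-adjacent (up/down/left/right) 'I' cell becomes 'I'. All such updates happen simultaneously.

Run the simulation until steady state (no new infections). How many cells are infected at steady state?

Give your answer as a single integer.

Step 0 (initial): 2 infected
Step 1: +7 new -> 9 infected
Step 2: +8 new -> 17 infected
Step 3: +8 new -> 25 infected
Step 4: +6 new -> 31 infected
Step 5: +2 new -> 33 infected
Step 6: +1 new -> 34 infected
Step 7: +0 new -> 34 infected

Answer: 34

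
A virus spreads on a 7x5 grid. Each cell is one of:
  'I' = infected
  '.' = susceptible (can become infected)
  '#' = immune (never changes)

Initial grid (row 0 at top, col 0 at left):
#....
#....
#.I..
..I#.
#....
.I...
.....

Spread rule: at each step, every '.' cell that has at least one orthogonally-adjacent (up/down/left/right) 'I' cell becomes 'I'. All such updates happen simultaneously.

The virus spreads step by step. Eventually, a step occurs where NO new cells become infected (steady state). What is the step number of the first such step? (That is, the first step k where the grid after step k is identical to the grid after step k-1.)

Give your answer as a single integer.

Answer: 5

Derivation:
Step 0 (initial): 3 infected
Step 1: +9 new -> 12 infected
Step 2: +9 new -> 21 infected
Step 3: +7 new -> 28 infected
Step 4: +2 new -> 30 infected
Step 5: +0 new -> 30 infected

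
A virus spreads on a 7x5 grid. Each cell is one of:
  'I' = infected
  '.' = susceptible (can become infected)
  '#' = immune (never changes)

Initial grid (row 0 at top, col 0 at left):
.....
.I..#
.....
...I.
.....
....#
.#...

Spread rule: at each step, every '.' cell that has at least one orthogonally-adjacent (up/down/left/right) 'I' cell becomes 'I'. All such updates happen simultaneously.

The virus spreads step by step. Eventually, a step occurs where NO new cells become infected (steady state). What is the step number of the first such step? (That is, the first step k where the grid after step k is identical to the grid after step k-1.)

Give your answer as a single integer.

Answer: 7

Derivation:
Step 0 (initial): 2 infected
Step 1: +8 new -> 10 infected
Step 2: +10 new -> 20 infected
Step 3: +5 new -> 25 infected
Step 4: +5 new -> 30 infected
Step 5: +1 new -> 31 infected
Step 6: +1 new -> 32 infected
Step 7: +0 new -> 32 infected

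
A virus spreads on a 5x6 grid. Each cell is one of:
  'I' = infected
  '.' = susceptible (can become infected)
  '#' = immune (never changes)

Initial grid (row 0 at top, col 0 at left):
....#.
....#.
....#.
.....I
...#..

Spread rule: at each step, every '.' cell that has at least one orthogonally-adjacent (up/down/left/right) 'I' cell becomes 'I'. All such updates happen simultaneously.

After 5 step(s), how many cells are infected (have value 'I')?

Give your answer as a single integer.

Step 0 (initial): 1 infected
Step 1: +3 new -> 4 infected
Step 2: +3 new -> 7 infected
Step 3: +3 new -> 10 infected
Step 4: +4 new -> 14 infected
Step 5: +5 new -> 19 infected

Answer: 19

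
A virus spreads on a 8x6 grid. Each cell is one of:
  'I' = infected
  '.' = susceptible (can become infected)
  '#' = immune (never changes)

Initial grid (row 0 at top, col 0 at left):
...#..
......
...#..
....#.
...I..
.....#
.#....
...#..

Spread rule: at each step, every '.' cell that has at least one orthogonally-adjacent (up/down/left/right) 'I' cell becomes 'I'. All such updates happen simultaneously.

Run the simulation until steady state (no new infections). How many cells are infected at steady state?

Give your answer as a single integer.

Step 0 (initial): 1 infected
Step 1: +4 new -> 5 infected
Step 2: +6 new -> 11 infected
Step 3: +7 new -> 18 infected
Step 4: +8 new -> 26 infected
Step 5: +9 new -> 35 infected
Step 6: +5 new -> 40 infected
Step 7: +2 new -> 42 infected
Step 8: +0 new -> 42 infected

Answer: 42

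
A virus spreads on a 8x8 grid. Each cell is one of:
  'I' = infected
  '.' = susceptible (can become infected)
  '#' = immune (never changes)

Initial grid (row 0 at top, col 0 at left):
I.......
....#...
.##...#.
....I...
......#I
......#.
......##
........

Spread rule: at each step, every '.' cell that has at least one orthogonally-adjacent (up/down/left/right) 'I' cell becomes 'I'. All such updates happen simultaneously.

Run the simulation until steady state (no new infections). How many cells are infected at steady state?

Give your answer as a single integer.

Answer: 56

Derivation:
Step 0 (initial): 3 infected
Step 1: +8 new -> 11 infected
Step 2: +11 new -> 22 infected
Step 3: +11 new -> 33 infected
Step 4: +10 new -> 43 infected
Step 5: +6 new -> 49 infected
Step 6: +4 new -> 53 infected
Step 7: +3 new -> 56 infected
Step 8: +0 new -> 56 infected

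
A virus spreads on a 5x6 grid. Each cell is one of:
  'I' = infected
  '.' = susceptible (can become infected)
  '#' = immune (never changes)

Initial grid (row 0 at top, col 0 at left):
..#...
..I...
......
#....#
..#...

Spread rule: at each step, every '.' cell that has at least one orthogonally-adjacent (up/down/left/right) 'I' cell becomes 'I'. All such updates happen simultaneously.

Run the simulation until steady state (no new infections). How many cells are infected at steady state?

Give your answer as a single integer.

Answer: 26

Derivation:
Step 0 (initial): 1 infected
Step 1: +3 new -> 4 infected
Step 2: +7 new -> 11 infected
Step 3: +7 new -> 18 infected
Step 4: +5 new -> 23 infected
Step 5: +2 new -> 25 infected
Step 6: +1 new -> 26 infected
Step 7: +0 new -> 26 infected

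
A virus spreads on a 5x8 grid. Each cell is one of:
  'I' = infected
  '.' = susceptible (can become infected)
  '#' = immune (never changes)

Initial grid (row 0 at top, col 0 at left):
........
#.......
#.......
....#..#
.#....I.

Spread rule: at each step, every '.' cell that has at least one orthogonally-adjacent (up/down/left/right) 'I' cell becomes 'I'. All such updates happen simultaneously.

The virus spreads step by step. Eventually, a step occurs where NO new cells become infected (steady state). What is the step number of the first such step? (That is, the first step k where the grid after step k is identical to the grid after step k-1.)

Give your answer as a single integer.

Answer: 11

Derivation:
Step 0 (initial): 1 infected
Step 1: +3 new -> 4 infected
Step 2: +3 new -> 7 infected
Step 3: +4 new -> 11 infected
Step 4: +6 new -> 17 infected
Step 5: +5 new -> 22 infected
Step 6: +4 new -> 26 infected
Step 7: +4 new -> 30 infected
Step 8: +3 new -> 33 infected
Step 9: +1 new -> 34 infected
Step 10: +1 new -> 35 infected
Step 11: +0 new -> 35 infected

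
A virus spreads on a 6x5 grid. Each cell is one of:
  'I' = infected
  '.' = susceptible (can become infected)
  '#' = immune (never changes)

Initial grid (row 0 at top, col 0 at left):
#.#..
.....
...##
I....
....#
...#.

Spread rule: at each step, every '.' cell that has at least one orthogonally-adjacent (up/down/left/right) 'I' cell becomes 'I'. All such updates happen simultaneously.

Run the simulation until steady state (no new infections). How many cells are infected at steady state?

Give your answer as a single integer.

Step 0 (initial): 1 infected
Step 1: +3 new -> 4 infected
Step 2: +5 new -> 9 infected
Step 3: +5 new -> 14 infected
Step 4: +5 new -> 19 infected
Step 5: +1 new -> 20 infected
Step 6: +2 new -> 22 infected
Step 7: +1 new -> 23 infected
Step 8: +0 new -> 23 infected

Answer: 23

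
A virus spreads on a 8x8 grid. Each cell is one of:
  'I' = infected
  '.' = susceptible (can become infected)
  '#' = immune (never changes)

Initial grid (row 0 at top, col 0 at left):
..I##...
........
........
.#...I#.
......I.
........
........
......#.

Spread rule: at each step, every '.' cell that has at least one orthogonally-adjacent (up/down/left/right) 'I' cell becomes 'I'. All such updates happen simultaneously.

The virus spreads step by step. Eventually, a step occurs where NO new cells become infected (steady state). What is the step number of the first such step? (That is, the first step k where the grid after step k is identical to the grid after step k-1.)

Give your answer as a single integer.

Step 0 (initial): 3 infected
Step 1: +7 new -> 10 infected
Step 2: +13 new -> 23 infected
Step 3: +12 new -> 35 infected
Step 4: +8 new -> 43 infected
Step 5: +6 new -> 49 infected
Step 6: +4 new -> 53 infected
Step 7: +3 new -> 56 infected
Step 8: +2 new -> 58 infected
Step 9: +1 new -> 59 infected
Step 10: +0 new -> 59 infected

Answer: 10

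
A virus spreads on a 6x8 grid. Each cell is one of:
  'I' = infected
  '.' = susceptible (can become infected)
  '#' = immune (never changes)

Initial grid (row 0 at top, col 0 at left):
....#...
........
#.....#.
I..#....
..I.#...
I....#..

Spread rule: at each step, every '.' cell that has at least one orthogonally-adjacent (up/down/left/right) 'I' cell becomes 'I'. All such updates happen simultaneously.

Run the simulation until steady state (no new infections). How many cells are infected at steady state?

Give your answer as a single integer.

Step 0 (initial): 3 infected
Step 1: +7 new -> 10 infected
Step 2: +3 new -> 13 infected
Step 3: +4 new -> 17 infected
Step 4: +5 new -> 22 infected
Step 5: +5 new -> 27 infected
Step 6: +2 new -> 29 infected
Step 7: +4 new -> 33 infected
Step 8: +4 new -> 37 infected
Step 9: +4 new -> 41 infected
Step 10: +1 new -> 42 infected
Step 11: +0 new -> 42 infected

Answer: 42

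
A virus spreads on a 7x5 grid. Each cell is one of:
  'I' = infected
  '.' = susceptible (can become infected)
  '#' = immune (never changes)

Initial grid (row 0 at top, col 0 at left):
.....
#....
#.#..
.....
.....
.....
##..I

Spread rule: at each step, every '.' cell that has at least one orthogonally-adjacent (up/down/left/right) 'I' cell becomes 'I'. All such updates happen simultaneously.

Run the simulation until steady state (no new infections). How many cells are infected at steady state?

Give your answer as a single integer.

Step 0 (initial): 1 infected
Step 1: +2 new -> 3 infected
Step 2: +3 new -> 6 infected
Step 3: +3 new -> 9 infected
Step 4: +4 new -> 13 infected
Step 5: +5 new -> 18 infected
Step 6: +4 new -> 22 infected
Step 7: +4 new -> 26 infected
Step 8: +2 new -> 28 infected
Step 9: +1 new -> 29 infected
Step 10: +1 new -> 30 infected
Step 11: +0 new -> 30 infected

Answer: 30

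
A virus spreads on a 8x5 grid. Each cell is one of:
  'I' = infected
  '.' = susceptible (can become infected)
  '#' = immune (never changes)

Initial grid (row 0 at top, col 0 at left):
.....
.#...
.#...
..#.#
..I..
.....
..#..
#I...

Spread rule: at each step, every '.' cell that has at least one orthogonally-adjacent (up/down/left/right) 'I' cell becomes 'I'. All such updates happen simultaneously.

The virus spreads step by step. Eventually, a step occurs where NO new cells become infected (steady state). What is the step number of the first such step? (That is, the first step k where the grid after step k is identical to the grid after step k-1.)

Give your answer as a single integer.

Step 0 (initial): 2 infected
Step 1: +5 new -> 7 infected
Step 2: +8 new -> 15 infected
Step 3: +6 new -> 21 infected
Step 4: +5 new -> 26 infected
Step 5: +4 new -> 30 infected
Step 6: +3 new -> 33 infected
Step 7: +1 new -> 34 infected
Step 8: +0 new -> 34 infected

Answer: 8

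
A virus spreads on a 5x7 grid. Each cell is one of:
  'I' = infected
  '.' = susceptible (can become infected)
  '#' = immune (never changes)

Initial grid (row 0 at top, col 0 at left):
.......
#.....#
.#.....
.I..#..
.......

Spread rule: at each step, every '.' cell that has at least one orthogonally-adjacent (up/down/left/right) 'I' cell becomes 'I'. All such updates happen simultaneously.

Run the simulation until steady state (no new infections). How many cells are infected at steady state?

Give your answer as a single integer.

Answer: 31

Derivation:
Step 0 (initial): 1 infected
Step 1: +3 new -> 4 infected
Step 2: +5 new -> 9 infected
Step 3: +3 new -> 12 infected
Step 4: +5 new -> 17 infected
Step 5: +5 new -> 22 infected
Step 6: +6 new -> 28 infected
Step 7: +2 new -> 30 infected
Step 8: +1 new -> 31 infected
Step 9: +0 new -> 31 infected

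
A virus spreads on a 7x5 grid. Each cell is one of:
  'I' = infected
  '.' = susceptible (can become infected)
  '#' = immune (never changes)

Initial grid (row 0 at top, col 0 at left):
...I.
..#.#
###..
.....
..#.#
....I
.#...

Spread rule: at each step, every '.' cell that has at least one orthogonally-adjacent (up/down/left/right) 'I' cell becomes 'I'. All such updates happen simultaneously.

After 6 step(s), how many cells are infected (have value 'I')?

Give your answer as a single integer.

Answer: 27

Derivation:
Step 0 (initial): 2 infected
Step 1: +5 new -> 7 infected
Step 2: +5 new -> 12 infected
Step 3: +6 new -> 18 infected
Step 4: +5 new -> 23 infected
Step 5: +3 new -> 26 infected
Step 6: +1 new -> 27 infected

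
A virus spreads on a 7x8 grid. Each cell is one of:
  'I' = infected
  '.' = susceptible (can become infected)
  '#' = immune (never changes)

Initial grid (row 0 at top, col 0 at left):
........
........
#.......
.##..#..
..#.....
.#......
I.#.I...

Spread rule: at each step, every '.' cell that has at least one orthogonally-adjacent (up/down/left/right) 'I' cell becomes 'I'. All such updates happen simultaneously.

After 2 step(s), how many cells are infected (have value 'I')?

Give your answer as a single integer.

Answer: 12

Derivation:
Step 0 (initial): 2 infected
Step 1: +5 new -> 7 infected
Step 2: +5 new -> 12 infected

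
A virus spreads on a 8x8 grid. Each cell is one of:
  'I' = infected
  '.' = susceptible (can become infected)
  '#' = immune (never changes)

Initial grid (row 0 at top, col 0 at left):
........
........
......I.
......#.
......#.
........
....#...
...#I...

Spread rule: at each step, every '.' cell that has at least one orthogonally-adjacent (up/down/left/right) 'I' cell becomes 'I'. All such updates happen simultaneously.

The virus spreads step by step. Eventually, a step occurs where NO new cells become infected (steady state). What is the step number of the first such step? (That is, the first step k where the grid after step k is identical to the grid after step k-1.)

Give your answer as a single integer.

Step 0 (initial): 2 infected
Step 1: +4 new -> 6 infected
Step 2: +8 new -> 14 infected
Step 3: +10 new -> 24 infected
Step 4: +9 new -> 33 infected
Step 5: +6 new -> 39 infected
Step 6: +7 new -> 46 infected
Step 7: +6 new -> 52 infected
Step 8: +5 new -> 57 infected
Step 9: +2 new -> 59 infected
Step 10: +1 new -> 60 infected
Step 11: +0 new -> 60 infected

Answer: 11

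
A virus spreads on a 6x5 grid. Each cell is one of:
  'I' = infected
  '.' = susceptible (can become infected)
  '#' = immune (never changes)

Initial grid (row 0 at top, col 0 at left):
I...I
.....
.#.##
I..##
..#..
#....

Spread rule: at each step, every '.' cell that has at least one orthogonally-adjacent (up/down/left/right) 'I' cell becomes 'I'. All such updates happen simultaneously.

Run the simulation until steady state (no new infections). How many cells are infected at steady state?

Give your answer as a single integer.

Answer: 23

Derivation:
Step 0 (initial): 3 infected
Step 1: +7 new -> 10 infected
Step 2: +5 new -> 15 infected
Step 3: +3 new -> 18 infected
Step 4: +1 new -> 19 infected
Step 5: +1 new -> 20 infected
Step 6: +2 new -> 22 infected
Step 7: +1 new -> 23 infected
Step 8: +0 new -> 23 infected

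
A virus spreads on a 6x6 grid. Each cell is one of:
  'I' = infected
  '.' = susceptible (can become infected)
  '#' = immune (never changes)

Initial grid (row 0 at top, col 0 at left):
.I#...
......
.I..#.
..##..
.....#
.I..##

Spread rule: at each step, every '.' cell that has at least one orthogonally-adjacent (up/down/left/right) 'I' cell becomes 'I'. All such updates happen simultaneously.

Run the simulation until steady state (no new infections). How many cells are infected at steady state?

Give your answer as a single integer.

Step 0 (initial): 3 infected
Step 1: +8 new -> 11 infected
Step 2: +7 new -> 18 infected
Step 3: +2 new -> 20 infected
Step 4: +3 new -> 23 infected
Step 5: +3 new -> 26 infected
Step 6: +3 new -> 29 infected
Step 7: +0 new -> 29 infected

Answer: 29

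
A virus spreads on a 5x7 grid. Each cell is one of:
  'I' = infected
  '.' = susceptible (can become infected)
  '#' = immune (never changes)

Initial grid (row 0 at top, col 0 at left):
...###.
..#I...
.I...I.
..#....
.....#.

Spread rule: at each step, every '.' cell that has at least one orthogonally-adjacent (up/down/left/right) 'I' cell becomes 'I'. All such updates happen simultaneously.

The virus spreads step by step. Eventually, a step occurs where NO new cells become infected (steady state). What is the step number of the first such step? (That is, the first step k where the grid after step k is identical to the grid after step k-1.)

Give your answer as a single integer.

Answer: 4

Derivation:
Step 0 (initial): 3 infected
Step 1: +10 new -> 13 infected
Step 2: +8 new -> 21 infected
Step 3: +8 new -> 29 infected
Step 4: +0 new -> 29 infected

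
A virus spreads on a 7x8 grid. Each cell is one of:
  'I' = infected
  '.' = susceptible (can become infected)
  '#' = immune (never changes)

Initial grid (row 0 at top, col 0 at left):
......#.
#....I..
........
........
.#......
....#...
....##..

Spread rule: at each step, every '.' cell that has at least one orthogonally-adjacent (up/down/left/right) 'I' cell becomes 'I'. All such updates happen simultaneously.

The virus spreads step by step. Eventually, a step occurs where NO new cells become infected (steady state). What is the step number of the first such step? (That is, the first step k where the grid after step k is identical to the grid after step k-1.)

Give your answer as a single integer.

Step 0 (initial): 1 infected
Step 1: +4 new -> 5 infected
Step 2: +6 new -> 11 infected
Step 3: +8 new -> 19 infected
Step 4: +8 new -> 27 infected
Step 5: +6 new -> 33 infected
Step 6: +7 new -> 40 infected
Step 7: +4 new -> 44 infected
Step 8: +3 new -> 47 infected
Step 9: +2 new -> 49 infected
Step 10: +1 new -> 50 infected
Step 11: +0 new -> 50 infected

Answer: 11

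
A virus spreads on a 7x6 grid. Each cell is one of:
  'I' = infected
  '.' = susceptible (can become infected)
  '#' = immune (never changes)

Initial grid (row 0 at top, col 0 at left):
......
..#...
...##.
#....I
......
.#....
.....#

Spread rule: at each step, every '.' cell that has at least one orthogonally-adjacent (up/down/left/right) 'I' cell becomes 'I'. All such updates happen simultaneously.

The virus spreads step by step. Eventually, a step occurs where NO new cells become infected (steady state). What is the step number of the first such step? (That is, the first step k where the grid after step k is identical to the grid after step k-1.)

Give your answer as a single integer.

Answer: 9

Derivation:
Step 0 (initial): 1 infected
Step 1: +3 new -> 4 infected
Step 2: +4 new -> 8 infected
Step 3: +5 new -> 13 infected
Step 4: +7 new -> 20 infected
Step 5: +5 new -> 25 infected
Step 6: +5 new -> 30 infected
Step 7: +4 new -> 34 infected
Step 8: +2 new -> 36 infected
Step 9: +0 new -> 36 infected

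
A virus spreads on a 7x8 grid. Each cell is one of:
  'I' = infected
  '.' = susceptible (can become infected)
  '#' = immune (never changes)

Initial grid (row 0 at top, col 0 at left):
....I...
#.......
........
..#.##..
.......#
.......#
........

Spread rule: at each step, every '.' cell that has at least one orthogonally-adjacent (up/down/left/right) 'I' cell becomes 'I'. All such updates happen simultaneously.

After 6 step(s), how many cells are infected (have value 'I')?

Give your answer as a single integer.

Step 0 (initial): 1 infected
Step 1: +3 new -> 4 infected
Step 2: +5 new -> 9 infected
Step 3: +6 new -> 15 infected
Step 4: +6 new -> 21 infected
Step 5: +4 new -> 25 infected
Step 6: +7 new -> 32 infected

Answer: 32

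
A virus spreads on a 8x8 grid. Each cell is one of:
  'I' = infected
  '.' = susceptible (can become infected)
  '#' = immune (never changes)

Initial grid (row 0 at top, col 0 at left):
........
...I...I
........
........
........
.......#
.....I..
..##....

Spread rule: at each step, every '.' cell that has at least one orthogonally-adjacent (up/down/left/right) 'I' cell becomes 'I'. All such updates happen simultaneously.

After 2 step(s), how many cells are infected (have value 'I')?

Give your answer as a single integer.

Step 0 (initial): 3 infected
Step 1: +11 new -> 14 infected
Step 2: +17 new -> 31 infected

Answer: 31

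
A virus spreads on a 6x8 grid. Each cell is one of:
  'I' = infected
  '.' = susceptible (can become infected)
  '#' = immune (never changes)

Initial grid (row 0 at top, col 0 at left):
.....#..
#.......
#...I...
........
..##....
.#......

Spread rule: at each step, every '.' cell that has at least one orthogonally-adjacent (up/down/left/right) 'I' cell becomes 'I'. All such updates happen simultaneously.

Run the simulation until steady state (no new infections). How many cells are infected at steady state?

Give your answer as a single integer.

Step 0 (initial): 1 infected
Step 1: +4 new -> 5 infected
Step 2: +8 new -> 13 infected
Step 3: +9 new -> 22 infected
Step 4: +9 new -> 31 infected
Step 5: +7 new -> 38 infected
Step 6: +3 new -> 41 infected
Step 7: +1 new -> 42 infected
Step 8: +0 new -> 42 infected

Answer: 42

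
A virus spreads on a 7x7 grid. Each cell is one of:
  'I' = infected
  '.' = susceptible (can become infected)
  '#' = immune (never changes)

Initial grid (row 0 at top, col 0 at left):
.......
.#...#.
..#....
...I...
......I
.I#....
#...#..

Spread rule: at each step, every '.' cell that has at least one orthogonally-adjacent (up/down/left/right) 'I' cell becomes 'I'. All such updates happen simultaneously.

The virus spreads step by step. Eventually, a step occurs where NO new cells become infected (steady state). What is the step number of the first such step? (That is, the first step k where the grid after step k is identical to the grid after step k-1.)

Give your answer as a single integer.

Answer: 7

Derivation:
Step 0 (initial): 3 infected
Step 1: +10 new -> 13 infected
Step 2: +12 new -> 25 infected
Step 3: +10 new -> 35 infected
Step 4: +4 new -> 39 infected
Step 5: +3 new -> 42 infected
Step 6: +1 new -> 43 infected
Step 7: +0 new -> 43 infected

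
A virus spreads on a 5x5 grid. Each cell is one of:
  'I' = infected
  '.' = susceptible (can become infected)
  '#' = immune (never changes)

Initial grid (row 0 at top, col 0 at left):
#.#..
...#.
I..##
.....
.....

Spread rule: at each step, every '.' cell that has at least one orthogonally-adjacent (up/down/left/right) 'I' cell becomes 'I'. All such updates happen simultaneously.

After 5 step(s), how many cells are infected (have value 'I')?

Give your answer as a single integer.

Answer: 16

Derivation:
Step 0 (initial): 1 infected
Step 1: +3 new -> 4 infected
Step 2: +4 new -> 8 infected
Step 3: +4 new -> 12 infected
Step 4: +2 new -> 14 infected
Step 5: +2 new -> 16 infected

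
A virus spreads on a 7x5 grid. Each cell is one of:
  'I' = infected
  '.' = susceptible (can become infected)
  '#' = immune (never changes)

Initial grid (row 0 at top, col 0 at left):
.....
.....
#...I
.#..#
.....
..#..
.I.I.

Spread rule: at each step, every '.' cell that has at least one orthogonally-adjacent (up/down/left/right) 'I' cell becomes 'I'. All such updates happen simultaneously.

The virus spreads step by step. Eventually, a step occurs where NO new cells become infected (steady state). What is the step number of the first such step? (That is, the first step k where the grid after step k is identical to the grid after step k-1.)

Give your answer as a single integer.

Step 0 (initial): 3 infected
Step 1: +7 new -> 10 infected
Step 2: +8 new -> 18 infected
Step 3: +7 new -> 25 infected
Step 4: +3 new -> 28 infected
Step 5: +2 new -> 30 infected
Step 6: +1 new -> 31 infected
Step 7: +0 new -> 31 infected

Answer: 7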